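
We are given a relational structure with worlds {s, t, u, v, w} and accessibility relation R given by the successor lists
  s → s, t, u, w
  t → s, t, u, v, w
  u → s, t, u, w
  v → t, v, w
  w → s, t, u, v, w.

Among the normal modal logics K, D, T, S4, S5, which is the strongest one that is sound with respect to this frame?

T

Serial (axiom D): yes — every world has a successor (e.g. s R s).
Reflexive (axiom T): yes — every world is R-related to itself.
Transitive (axiom 4): no — s R t and t R v, but not s R v.
Euclidean (axiom 5): no — t R s and t R v, but not s R v.
So F validates K, D, T; S4 would additionally require R to be transitive. The strongest is T.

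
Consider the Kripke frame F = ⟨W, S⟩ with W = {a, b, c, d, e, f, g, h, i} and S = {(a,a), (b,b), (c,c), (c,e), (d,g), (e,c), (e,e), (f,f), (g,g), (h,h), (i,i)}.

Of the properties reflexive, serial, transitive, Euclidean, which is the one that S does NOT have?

reflexive

Reflexive: no — d is not related to itself.
Serial: yes — every world has a successor (e.g. a S a).
Transitive: yes — every two-step S-path is closed by a direct edge.
Euclidean: yes — any two successors of a common world are S-related.
Only reflexive fails.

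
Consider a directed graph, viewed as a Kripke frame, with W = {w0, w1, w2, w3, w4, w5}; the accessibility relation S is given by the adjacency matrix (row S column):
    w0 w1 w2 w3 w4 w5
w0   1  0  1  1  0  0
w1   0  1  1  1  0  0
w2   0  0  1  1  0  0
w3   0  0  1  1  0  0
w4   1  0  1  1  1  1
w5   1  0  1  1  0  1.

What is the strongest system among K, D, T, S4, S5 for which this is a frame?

S4

Serial (axiom D): yes — every world has a successor (e.g. w0 S w0).
Reflexive (axiom T): yes — every world is S-related to itself.
Transitive (axiom 4): yes — every two-step S-path is closed by a direct edge.
Euclidean (axiom 5): no — w4 S w0 and w4 S w5, but not w0 S w5.
So F validates K, D, T, S4; S5 would additionally require S to be Euclidean. The strongest is S4.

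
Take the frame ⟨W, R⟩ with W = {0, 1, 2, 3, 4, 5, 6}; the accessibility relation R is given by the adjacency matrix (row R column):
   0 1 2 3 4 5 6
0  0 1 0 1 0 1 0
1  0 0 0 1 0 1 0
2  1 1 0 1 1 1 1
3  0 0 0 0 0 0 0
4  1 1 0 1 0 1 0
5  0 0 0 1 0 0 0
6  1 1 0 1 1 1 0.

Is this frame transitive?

Transitive: yes — every two-step R-path is closed by a direct edge.

Yes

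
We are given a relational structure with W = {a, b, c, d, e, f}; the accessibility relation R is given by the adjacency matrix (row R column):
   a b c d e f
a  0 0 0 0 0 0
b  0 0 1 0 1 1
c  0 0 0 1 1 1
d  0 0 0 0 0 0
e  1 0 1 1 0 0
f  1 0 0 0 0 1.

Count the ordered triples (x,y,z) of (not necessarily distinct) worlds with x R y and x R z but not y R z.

Enumerating: (b,c,c), (b,e,e), (b,e,f), (b,f,c), (b,f,e), (c,d,d), (c,d,e), (c,d,f), (c,e,e), (c,e,f), (c,f,d), (c,f,e), … and 10 more.
Total: 22.

22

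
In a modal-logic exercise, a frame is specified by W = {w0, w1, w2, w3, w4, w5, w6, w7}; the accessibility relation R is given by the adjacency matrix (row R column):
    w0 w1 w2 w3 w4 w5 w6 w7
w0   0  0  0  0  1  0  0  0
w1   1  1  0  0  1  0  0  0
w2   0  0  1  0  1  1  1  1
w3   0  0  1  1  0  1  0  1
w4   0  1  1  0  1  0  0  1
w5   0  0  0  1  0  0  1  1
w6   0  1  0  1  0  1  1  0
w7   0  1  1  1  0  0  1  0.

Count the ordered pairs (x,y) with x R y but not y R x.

Enumerating: (w0,w4), (w1,w0), (w2,w5), (w2,w6), (w3,w2), (w4,w7), (w5,w7), (w6,w1), (w6,w3), (w7,w1), (w7,w6).

11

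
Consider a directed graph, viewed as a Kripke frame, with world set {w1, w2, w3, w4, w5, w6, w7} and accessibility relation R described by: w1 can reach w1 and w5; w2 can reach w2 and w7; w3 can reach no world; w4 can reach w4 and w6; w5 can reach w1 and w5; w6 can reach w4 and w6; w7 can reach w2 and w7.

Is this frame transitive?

Transitive: yes — every two-step R-path is closed by a direct edge.

Yes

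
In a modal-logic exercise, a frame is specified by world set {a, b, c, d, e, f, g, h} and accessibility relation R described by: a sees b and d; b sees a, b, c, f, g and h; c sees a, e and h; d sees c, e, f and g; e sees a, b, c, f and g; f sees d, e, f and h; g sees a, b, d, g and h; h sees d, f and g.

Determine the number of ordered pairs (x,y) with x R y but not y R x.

Enumerating: (a,d), (b,c), (b,f), (b,h), (c,a), (c,h), (d,c), (d,e), (e,a), (e,b), (e,g), (g,a), (h,d).

13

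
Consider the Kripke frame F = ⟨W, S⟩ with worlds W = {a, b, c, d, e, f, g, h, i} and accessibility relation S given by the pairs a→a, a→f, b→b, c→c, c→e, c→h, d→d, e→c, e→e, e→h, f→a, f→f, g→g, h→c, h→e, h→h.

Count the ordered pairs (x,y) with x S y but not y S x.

S is symmetric; there are no such tuples.

0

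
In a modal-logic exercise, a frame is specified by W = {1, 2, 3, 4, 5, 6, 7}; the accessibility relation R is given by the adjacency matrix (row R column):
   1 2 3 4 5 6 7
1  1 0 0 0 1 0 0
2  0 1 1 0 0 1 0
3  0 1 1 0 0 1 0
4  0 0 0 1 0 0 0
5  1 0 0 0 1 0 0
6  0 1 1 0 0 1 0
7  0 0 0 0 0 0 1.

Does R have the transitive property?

Yes

Transitive: yes — every two-step R-path is closed by a direct edge.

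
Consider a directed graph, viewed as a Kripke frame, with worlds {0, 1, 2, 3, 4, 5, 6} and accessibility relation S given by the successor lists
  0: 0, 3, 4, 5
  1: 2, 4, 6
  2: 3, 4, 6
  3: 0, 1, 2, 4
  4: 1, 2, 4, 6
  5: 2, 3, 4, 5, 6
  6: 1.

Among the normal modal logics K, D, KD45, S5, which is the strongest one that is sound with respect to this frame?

D

Serial (axiom D): yes — every world has a successor (e.g. 0 S 0).
Euclidean (axiom 5): no — 0 S 3 and 0 S 5, but not 3 S 5.
Transitive (axiom 4): no — 0 S 3 and 3 S 1, but not 0 S 1.
Reflexive (axiom T): no — 1 is not related to itself.
So F validates K, D; KD45 would additionally require S to be Euclidean and transitive. The strongest is D.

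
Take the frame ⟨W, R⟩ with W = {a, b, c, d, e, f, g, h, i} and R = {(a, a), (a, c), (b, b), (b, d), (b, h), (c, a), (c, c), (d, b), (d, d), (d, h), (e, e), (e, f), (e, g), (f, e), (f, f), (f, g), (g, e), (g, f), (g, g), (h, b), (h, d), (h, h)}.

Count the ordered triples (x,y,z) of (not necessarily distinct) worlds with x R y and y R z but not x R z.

R is transitive; there are no such tuples.

0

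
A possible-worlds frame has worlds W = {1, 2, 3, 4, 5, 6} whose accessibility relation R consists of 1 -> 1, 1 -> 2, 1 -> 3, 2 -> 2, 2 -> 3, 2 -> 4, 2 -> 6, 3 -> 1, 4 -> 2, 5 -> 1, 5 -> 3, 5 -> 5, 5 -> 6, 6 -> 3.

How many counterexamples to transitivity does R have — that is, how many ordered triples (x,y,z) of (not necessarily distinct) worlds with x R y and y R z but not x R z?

Enumerating: (1,2,4), (1,2,6), (2,3,1), (3,1,2), (3,1,3), (4,2,3), (4,2,4), (4,2,6), (5,1,2), (6,3,1).

10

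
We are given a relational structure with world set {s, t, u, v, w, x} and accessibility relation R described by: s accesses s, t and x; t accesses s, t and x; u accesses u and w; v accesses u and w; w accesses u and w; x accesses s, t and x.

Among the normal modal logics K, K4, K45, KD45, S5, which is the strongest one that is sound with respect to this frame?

KD45

Transitive (axiom 4): yes — every two-step R-path is closed by a direct edge.
Euclidean (axiom 5): yes — any two successors of a common world are R-related.
Serial (axiom D): yes — every world has a successor (e.g. s R s).
Reflexive (axiom T): no — v is not related to itself.
So F validates K, K4, K45, KD45; S5 would additionally require R to be reflexive. The strongest is KD45.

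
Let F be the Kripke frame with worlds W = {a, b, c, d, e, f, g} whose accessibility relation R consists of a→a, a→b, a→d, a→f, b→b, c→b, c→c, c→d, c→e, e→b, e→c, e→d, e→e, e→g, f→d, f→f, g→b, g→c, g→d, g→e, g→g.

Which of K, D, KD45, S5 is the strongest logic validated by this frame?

K

Serial (axiom D): no — d has no R-successor.
Euclidean (axiom 5): no — a R b and a R d, but not b R d.
Transitive (axiom 4): no — c R e and e R g, but not c R g.
Reflexive (axiom T): no — d is not related to itself.
So F validates K; D would additionally require R to be serial. The strongest is K.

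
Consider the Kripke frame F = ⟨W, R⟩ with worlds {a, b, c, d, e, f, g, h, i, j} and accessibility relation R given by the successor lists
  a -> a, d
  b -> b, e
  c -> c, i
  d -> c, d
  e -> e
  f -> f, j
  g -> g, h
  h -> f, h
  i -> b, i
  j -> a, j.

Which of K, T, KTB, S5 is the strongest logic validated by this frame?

T

Reflexive (axiom T): yes — every world is R-related to itself.
Symmetric (axiom B): no — a R d but not d R a.
Euclidean (axiom 5): no — a R d and a R a, but not d R a.
So F validates K, T; KTB would additionally require R to be symmetric. The strongest is T.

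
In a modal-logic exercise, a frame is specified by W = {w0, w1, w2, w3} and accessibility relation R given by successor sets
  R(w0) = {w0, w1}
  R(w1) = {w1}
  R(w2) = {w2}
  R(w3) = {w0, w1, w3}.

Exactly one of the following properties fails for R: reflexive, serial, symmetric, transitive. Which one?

Reflexive: yes — every world is R-related to itself.
Serial: yes — every world has a successor (e.g. w0 R w0).
Symmetric: no — w0 R w1 but not w1 R w0.
Transitive: yes — every two-step R-path is closed by a direct edge.
Only symmetric fails.

symmetric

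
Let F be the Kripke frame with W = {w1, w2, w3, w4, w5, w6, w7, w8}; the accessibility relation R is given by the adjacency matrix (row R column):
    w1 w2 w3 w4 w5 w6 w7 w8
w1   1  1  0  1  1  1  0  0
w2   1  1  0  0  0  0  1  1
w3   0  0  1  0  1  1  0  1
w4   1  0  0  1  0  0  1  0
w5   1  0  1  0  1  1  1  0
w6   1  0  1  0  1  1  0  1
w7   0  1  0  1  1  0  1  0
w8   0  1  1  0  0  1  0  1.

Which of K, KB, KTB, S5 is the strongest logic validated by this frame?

KTB

Symmetric (axiom B): yes — every pair in R has its reverse in R.
Reflexive (axiom T): yes — every world is R-related to itself.
Euclidean (axiom 5): no — w1 R w2 and w1 R w4, but not w2 R w4.
So F validates K, KB, KTB; S5 would additionally require R to be Euclidean. The strongest is KTB.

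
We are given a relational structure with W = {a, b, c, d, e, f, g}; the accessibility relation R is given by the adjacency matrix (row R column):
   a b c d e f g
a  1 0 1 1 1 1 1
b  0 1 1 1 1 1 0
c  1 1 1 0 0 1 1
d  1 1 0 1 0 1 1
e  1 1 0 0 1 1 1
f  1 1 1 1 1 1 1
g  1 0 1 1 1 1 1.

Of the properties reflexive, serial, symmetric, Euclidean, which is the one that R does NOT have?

Reflexive: yes — every world is R-related to itself.
Serial: yes — every world has a successor (e.g. a R a).
Symmetric: yes — every pair in R has its reverse in R.
Euclidean: no — a R c and a R d, but not c R d.
Only Euclidean fails.

Euclidean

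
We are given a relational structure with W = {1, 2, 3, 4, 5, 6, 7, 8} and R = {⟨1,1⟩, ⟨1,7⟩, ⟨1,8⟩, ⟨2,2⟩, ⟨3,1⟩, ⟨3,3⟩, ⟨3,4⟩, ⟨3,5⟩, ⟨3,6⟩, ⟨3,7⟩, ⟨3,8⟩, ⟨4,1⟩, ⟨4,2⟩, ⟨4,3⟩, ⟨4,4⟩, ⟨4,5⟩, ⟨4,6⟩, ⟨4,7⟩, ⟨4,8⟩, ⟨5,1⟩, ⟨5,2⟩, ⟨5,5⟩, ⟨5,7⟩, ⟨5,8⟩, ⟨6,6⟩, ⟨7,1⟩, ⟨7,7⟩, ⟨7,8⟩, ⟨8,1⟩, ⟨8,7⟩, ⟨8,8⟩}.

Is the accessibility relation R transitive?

Transitive: no — 3 R 4 and 4 R 2, but not 3 R 2.

No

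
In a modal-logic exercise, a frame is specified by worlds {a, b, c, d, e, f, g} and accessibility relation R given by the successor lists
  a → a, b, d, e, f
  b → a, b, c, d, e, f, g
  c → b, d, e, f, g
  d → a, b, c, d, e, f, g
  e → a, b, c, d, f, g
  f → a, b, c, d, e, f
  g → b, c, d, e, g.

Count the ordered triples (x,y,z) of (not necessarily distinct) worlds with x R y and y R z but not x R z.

33

Enumerating: (a,b,c), (a,b,g), (a,d,c), (a,d,g), (a,e,c), (a,e,g), (a,f,c), (c,b,a), (c,b,c), (c,d,a), (c,d,c), (c,e,a), … and 21 more.
Total: 33.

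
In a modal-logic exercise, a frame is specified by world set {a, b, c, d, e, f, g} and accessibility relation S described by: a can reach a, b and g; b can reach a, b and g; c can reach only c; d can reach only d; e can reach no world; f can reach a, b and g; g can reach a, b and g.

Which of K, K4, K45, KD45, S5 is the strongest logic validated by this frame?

K45

Transitive (axiom 4): yes — every two-step S-path is closed by a direct edge.
Euclidean (axiom 5): yes — any two successors of a common world are S-related.
Serial (axiom D): no — e has no S-successor.
Reflexive (axiom T): no — e is not related to itself.
So F validates K, K4, K45; KD45 would additionally require S to be serial. The strongest is K45.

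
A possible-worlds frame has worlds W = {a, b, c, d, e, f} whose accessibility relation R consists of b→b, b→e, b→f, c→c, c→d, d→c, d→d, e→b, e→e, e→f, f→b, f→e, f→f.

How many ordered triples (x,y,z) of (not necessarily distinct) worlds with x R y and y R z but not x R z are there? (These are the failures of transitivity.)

R is transitive; there are no such tuples.

0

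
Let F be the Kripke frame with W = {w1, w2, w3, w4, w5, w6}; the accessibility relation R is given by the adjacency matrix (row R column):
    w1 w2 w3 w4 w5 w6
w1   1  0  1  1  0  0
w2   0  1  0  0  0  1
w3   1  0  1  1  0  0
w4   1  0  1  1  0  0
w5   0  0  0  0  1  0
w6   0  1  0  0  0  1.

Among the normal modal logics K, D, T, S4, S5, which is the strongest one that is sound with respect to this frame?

Serial (axiom D): yes — every world has a successor (e.g. w1 R w1).
Reflexive (axiom T): yes — every world is R-related to itself.
Transitive (axiom 4): yes — every two-step R-path is closed by a direct edge.
Euclidean (axiom 5): yes — any two successors of a common world are R-related.
So F validates K, D, T, S4, S5. The strongest is S5.

S5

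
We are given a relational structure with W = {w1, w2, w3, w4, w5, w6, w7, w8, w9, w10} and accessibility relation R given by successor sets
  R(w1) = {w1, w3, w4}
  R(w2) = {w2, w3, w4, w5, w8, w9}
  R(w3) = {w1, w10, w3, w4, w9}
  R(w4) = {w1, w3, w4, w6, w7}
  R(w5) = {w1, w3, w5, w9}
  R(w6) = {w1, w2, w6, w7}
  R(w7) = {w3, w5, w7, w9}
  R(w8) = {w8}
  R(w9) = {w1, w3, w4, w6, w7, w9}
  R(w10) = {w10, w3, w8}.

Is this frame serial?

Yes

Serial: yes — every world has a successor (e.g. w1 R w1).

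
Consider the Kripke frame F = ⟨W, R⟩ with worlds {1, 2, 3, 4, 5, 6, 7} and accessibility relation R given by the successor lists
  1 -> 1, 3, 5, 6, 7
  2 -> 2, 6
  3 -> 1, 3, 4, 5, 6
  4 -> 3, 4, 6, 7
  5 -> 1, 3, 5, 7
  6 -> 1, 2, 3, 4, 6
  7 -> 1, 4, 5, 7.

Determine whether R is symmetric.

Yes

Symmetric: yes — every pair in R has its reverse in R.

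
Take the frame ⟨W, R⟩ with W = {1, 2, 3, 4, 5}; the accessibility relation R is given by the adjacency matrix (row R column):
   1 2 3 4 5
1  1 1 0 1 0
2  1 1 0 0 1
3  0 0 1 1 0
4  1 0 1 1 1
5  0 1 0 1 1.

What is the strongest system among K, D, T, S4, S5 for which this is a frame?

T

Serial (axiom D): yes — every world has a successor (e.g. 1 R 1).
Reflexive (axiom T): yes — every world is R-related to itself.
Transitive (axiom 4): no — 1 R 2 and 2 R 5, but not 1 R 5.
Euclidean (axiom 5): no — 1 R 2 and 1 R 4, but not 2 R 4.
So F validates K, D, T; S4 would additionally require R to be transitive. The strongest is T.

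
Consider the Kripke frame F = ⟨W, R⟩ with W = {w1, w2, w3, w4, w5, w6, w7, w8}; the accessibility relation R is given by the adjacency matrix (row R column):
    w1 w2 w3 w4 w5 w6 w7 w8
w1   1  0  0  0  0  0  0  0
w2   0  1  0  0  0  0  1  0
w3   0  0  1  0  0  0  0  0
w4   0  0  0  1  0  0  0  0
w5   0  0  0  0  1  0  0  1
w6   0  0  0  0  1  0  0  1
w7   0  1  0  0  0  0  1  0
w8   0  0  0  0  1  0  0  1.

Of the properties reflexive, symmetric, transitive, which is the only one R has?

transitive

Reflexive: no — w6 is not related to itself.
Symmetric: no — w6 R w5 but not w5 R w6.
Transitive: yes — every two-step R-path is closed by a direct edge.
Only transitive holds.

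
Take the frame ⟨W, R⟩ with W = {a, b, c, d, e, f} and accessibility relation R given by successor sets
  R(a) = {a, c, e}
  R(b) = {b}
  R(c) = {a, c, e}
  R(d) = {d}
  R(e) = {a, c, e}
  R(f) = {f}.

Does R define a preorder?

Yes

Reflexive: yes — every world is R-related to itself.
Transitive: yes — every two-step R-path is closed by a direct edge.
So R is a preorder.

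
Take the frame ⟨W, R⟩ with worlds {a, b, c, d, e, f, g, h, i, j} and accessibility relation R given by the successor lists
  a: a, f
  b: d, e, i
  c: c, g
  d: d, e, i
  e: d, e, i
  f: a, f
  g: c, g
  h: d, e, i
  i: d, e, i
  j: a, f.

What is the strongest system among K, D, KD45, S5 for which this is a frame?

KD45

Serial (axiom D): yes — every world has a successor (e.g. a R a).
Euclidean (axiom 5): yes — any two successors of a common world are R-related.
Transitive (axiom 4): yes — every two-step R-path is closed by a direct edge.
Reflexive (axiom T): no — b is not related to itself.
So F validates K, D, KD45; S5 would additionally require R to be reflexive. The strongest is KD45.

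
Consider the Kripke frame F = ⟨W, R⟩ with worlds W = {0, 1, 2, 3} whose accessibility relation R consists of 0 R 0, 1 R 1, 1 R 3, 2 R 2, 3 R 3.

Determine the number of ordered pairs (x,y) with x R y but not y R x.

1

Enumerating: (1,3).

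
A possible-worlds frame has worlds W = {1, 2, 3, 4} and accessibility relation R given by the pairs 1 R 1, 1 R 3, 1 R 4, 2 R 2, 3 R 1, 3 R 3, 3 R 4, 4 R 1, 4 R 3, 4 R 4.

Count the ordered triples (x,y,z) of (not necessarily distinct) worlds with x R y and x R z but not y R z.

0

R is Euclidean; there are no such tuples.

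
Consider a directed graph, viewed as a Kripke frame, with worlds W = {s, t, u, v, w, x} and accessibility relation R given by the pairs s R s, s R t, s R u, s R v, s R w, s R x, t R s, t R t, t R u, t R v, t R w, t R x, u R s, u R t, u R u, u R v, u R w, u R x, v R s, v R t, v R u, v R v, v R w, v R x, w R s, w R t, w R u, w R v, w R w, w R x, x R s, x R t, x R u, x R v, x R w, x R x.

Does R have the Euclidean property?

Yes

Euclidean: yes — any two successors of a common world are R-related.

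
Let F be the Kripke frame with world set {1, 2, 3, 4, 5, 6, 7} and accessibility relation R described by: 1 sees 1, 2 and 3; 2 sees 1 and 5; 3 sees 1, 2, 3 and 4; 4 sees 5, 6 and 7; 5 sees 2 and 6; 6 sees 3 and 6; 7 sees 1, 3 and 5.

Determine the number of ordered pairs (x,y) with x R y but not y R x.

Enumerating: (3,2), (3,4), (4,5), (4,6), (4,7), (5,6), (6,3), (7,1), (7,3), (7,5).

10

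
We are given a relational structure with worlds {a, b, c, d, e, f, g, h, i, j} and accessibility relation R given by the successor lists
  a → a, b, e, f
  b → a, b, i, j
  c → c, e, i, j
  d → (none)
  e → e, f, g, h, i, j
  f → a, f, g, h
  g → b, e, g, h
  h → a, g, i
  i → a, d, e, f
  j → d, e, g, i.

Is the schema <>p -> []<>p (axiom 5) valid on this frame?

By correspondence theory, 5 is valid on a frame iff R is Euclidean.
Euclidean: no — a R b and a R e, but not b R e.

No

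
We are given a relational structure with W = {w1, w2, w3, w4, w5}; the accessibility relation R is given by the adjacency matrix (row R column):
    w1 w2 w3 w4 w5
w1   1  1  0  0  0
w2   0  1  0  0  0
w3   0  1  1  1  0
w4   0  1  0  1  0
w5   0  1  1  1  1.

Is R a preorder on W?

Reflexive: yes — every world is R-related to itself.
Transitive: yes — every two-step R-path is closed by a direct edge.
So R is a preorder.

Yes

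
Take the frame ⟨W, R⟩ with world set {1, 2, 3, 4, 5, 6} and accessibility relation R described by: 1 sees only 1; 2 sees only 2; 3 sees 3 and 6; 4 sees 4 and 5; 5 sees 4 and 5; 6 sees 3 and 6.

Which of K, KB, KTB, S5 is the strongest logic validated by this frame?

S5

Symmetric (axiom B): yes — every pair in R has its reverse in R.
Reflexive (axiom T): yes — every world is R-related to itself.
Euclidean (axiom 5): yes — any two successors of a common world are R-related.
So F validates K, KB, KTB, S5. The strongest is S5.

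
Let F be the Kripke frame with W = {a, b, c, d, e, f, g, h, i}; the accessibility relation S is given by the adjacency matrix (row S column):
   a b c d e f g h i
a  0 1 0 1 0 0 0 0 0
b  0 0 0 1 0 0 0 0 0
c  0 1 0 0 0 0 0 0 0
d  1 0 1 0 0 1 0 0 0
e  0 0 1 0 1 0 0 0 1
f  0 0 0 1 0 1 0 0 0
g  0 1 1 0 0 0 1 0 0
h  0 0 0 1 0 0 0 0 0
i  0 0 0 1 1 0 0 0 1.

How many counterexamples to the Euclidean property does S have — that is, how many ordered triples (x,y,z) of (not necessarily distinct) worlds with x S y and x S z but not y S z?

28

Enumerating: (a,b,b), (a,d,b), (a,d,d), (b,d,d), (c,b,b), (d,a,a), (d,a,c), (d,a,f), (d,c,a), (d,c,c), (d,c,f), (d,f,a), … and 16 more.
Total: 28.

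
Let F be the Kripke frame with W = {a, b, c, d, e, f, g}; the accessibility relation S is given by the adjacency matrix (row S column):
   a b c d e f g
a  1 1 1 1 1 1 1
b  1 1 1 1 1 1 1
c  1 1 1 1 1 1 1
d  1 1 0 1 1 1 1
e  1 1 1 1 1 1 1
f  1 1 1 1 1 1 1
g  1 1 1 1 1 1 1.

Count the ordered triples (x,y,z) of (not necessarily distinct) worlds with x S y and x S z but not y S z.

6

Enumerating: (a,d,c), (b,d,c), (c,d,c), (e,d,c), (f,d,c), (g,d,c).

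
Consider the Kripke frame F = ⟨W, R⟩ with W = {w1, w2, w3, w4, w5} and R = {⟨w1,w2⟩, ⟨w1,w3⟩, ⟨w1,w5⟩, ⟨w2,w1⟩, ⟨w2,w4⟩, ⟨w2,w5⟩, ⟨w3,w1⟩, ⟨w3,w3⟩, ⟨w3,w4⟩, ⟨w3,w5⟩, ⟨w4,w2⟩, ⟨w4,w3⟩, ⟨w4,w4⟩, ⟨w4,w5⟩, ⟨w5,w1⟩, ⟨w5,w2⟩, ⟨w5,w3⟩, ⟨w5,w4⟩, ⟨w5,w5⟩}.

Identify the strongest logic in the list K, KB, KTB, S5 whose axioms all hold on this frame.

KB

Symmetric (axiom B): yes — every pair in R has its reverse in R.
Reflexive (axiom T): no — w1 is not related to itself.
Euclidean (axiom 5): no — w1 R w2 and w1 R w3, but not w2 R w3.
So F validates K, KB; KTB would additionally require R to be reflexive. The strongest is KB.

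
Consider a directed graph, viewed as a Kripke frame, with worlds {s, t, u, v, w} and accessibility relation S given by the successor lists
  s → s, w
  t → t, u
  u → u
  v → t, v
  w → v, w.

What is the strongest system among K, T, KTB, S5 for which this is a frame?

T

Reflexive (axiom T): yes — every world is S-related to itself.
Symmetric (axiom B): no — s S w but not w S s.
Euclidean (axiom 5): no — s S w and s S s, but not w S s.
So F validates K, T; KTB would additionally require S to be symmetric. The strongest is T.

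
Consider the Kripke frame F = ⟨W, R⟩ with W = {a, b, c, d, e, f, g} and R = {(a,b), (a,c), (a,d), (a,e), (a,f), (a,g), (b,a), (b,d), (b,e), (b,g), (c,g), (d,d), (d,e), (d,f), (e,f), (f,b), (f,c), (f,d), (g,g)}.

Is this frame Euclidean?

Euclidean: no — a R b and a R c, but not b R c.

No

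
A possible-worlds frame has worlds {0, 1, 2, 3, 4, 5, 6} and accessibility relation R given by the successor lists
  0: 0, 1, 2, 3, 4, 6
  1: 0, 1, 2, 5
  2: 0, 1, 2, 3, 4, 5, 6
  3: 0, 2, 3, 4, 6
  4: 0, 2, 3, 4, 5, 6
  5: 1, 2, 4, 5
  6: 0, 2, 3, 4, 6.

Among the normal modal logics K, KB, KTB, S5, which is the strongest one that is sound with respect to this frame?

Symmetric (axiom B): yes — every pair in R has its reverse in R.
Reflexive (axiom T): yes — every world is R-related to itself.
Euclidean (axiom 5): no — 0 R 1 and 0 R 3, but not 1 R 3.
So F validates K, KB, KTB; S5 would additionally require R to be Euclidean. The strongest is KTB.

KTB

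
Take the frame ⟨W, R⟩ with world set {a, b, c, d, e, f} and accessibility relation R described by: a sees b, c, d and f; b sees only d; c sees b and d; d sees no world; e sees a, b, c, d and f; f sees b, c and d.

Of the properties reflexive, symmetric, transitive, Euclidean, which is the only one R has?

Reflexive: no — a is not related to itself.
Symmetric: no — a R b but not b R a.
Transitive: yes — every two-step R-path is closed by a direct edge.
Euclidean: no — a R b and a R c, but not b R c.
Only transitive holds.

transitive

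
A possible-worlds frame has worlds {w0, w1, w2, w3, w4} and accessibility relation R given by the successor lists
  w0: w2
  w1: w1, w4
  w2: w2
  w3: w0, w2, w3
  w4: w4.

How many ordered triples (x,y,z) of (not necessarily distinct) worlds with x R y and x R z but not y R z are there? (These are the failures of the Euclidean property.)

Enumerating: (w1,w4,w1), (w3,w0,w0), (w3,w0,w3), (w3,w2,w0), (w3,w2,w3).

5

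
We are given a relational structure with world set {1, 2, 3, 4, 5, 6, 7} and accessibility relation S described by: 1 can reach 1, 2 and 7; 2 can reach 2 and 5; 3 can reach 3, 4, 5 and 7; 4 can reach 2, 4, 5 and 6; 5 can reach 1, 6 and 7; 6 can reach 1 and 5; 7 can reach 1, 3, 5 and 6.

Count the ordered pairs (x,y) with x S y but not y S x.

10

Enumerating: (1,2), (2,5), (3,4), (3,5), (4,2), (4,5), (4,6), (5,1), (6,1), (7,6).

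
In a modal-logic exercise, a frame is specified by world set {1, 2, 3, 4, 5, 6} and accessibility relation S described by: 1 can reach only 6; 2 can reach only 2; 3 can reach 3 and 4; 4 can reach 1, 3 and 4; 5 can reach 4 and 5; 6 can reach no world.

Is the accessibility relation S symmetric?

No

Symmetric: no — 1 S 6 but not 6 S 1.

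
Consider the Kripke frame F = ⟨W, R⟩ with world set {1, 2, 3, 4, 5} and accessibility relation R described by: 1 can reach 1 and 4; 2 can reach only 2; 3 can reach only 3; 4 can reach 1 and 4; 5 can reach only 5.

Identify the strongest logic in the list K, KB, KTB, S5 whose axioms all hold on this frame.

S5

Symmetric (axiom B): yes — every pair in R has its reverse in R.
Reflexive (axiom T): yes — every world is R-related to itself.
Euclidean (axiom 5): yes — any two successors of a common world are R-related.
So F validates K, KB, KTB, S5. The strongest is S5.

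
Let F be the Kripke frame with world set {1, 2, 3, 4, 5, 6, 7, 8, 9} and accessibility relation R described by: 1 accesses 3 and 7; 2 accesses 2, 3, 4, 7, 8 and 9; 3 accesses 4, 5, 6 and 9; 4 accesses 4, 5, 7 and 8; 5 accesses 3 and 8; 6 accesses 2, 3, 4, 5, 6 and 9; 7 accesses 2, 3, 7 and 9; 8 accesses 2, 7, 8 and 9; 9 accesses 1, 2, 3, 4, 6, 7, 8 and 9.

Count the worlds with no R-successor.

R is serial; there are no such worlds.

0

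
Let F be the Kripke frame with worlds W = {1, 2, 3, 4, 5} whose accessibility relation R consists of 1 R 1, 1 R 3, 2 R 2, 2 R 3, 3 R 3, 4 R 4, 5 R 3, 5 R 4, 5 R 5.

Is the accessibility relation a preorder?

Reflexive: yes — every world is R-related to itself.
Transitive: yes — every two-step R-path is closed by a direct edge.
So R is a preorder.

Yes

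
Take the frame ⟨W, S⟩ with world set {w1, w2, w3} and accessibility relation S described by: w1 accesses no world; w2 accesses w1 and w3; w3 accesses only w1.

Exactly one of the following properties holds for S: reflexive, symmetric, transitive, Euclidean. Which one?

transitive

Reflexive: no — w1 is not related to itself.
Symmetric: no — w2 S w1 but not w1 S w2.
Transitive: yes — every two-step S-path is closed by a direct edge.
Euclidean: no — w2 S w1 and w2 S w3, but not w1 S w3.
Only transitive holds.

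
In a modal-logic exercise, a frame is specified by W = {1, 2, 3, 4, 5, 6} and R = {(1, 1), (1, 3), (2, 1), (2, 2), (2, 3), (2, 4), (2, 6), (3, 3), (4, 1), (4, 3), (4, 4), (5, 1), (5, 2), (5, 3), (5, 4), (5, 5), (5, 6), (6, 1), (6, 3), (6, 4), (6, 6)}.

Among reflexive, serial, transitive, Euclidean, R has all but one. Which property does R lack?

Reflexive: yes — every world is R-related to itself.
Serial: yes — every world has a successor (e.g. 1 R 1).
Transitive: yes — every two-step R-path is closed by a direct edge.
Euclidean: no — 2 R 1 and 2 R 4, but not 1 R 4.
Only Euclidean fails.

Euclidean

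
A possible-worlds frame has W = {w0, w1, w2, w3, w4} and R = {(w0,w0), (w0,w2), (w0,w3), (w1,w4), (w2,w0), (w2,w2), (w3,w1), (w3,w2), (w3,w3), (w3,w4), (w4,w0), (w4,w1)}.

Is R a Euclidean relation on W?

No

Euclidean: no — w0 R w2 and w0 R w3, but not w2 R w3.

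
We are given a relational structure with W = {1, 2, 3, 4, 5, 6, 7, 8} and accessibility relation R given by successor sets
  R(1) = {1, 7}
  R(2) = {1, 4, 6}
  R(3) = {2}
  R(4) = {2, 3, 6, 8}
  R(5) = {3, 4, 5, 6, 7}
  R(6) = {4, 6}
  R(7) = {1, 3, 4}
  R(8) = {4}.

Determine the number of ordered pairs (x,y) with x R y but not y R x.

Enumerating: (2,1), (2,6), (3,2), (4,3), (5,3), (5,4), (5,6), (5,7), (7,3), (7,4).

10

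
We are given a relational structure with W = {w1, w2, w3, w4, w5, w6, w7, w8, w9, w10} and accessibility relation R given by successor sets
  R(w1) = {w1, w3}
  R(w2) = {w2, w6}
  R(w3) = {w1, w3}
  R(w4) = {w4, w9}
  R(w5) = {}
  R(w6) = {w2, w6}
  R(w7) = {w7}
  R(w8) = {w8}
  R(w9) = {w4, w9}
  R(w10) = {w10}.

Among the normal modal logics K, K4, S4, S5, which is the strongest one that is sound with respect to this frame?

Transitive (axiom 4): yes — every two-step R-path is closed by a direct edge.
Reflexive (axiom T): no — w5 is not related to itself.
Euclidean (axiom 5): yes — any two successors of a common world are R-related.
So F validates K, K4; S4 would additionally require R to be reflexive. The strongest is K4.

K4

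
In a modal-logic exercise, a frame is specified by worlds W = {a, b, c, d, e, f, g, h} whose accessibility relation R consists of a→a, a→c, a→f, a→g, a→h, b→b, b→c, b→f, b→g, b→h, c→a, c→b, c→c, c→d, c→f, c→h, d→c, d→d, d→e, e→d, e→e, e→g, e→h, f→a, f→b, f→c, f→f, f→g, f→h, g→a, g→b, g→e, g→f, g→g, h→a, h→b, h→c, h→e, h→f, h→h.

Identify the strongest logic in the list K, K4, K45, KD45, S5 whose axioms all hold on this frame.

Transitive (axiom 4): no — a R c and c R b, but not a R b.
Euclidean (axiom 5): no — a R c and a R g, but not c R g.
Serial (axiom D): yes — every world has a successor (e.g. a R a).
Reflexive (axiom T): yes — every world is R-related to itself.
So F validates K; K4 would additionally require R to be transitive. The strongest is K.

K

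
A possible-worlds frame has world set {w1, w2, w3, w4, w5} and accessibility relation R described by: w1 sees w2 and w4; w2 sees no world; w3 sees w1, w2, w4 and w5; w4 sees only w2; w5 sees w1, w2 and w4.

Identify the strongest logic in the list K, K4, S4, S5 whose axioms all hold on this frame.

Transitive (axiom 4): yes — every two-step R-path is closed by a direct edge.
Reflexive (axiom T): no — w1 is not related to itself.
Euclidean (axiom 5): no — w1 R w2 and w1 R w4, but not w2 R w4.
So F validates K, K4; S4 would additionally require R to be reflexive. The strongest is K4.

K4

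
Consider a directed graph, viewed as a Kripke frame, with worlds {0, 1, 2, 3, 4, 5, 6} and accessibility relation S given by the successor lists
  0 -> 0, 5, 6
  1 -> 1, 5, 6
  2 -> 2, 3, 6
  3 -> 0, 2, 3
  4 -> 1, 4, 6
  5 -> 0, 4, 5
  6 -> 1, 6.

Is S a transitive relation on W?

Transitive: no — 0 S 5 and 5 S 4, but not 0 S 4.

No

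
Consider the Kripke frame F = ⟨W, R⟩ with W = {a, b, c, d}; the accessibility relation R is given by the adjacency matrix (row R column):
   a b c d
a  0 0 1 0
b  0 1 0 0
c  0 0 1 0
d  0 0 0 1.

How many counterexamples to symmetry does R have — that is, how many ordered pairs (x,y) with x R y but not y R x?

Enumerating: (a,c).

1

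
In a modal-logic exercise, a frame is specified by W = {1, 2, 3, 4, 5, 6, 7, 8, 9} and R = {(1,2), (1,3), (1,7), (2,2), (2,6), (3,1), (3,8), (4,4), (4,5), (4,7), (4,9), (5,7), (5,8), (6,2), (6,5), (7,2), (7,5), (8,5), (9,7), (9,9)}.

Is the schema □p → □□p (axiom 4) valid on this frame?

The schema 4 characterises exactly the transitive frames.
Transitive: no — 1 R 2 and 2 R 6, but not 1 R 6.

No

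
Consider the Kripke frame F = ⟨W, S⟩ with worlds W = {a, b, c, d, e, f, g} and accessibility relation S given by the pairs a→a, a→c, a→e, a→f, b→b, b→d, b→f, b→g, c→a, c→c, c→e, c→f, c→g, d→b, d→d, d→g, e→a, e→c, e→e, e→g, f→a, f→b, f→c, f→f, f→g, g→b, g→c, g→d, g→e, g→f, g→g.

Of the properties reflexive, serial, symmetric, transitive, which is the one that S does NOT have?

transitive

Reflexive: yes — every world is S-related to itself.
Serial: yes — every world has a successor (e.g. a S a).
Symmetric: yes — every pair in S has its reverse in S.
Transitive: no — a S c and c S g, but not a S g.
Only transitive fails.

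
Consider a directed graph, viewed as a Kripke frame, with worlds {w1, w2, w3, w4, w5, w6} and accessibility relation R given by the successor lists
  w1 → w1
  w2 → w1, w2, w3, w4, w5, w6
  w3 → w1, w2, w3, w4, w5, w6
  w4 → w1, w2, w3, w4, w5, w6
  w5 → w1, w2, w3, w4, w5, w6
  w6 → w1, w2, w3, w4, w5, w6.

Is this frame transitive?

Yes

Transitive: yes — every two-step R-path is closed by a direct edge.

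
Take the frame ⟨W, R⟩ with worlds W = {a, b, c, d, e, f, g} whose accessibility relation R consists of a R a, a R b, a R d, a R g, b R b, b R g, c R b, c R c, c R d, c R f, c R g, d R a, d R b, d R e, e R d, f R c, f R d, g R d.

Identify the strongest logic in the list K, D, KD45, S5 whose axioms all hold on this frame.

D

Serial (axiom D): yes — every world has a successor (e.g. a R a).
Euclidean (axiom 5): no — a R b and a R d, but not b R d.
Transitive (axiom 4): no — a R d and d R e, but not a R e.
Reflexive (axiom T): no — d is not related to itself.
So F validates K, D; KD45 would additionally require R to be Euclidean and transitive. The strongest is D.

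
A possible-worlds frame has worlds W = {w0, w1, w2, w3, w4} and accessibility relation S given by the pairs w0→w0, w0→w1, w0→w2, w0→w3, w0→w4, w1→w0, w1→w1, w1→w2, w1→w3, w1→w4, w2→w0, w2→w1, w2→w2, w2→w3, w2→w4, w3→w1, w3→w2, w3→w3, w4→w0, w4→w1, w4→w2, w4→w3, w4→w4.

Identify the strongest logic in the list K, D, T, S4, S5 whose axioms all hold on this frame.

Serial (axiom D): yes — every world has a successor (e.g. w0 S w0).
Reflexive (axiom T): yes — every world is S-related to itself.
Transitive (axiom 4): no — w3 S w1 and w1 S w0, but not w3 S w0.
Euclidean (axiom 5): no — w0 S w3 and w0 S w4, but not w3 S w4.
So F validates K, D, T; S4 would additionally require S to be transitive. The strongest is T.

T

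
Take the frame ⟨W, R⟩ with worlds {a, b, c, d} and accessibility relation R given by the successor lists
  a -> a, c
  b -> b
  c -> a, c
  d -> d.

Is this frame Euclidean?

Euclidean: yes — any two successors of a common world are R-related.

Yes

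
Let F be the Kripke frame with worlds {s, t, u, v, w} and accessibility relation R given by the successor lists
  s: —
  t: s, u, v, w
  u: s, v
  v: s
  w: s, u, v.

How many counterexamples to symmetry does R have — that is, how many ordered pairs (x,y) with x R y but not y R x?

10

Enumerating: (t,s), (t,u), (t,v), (t,w), (u,s), (u,v), (v,s), (w,s), (w,u), (w,v).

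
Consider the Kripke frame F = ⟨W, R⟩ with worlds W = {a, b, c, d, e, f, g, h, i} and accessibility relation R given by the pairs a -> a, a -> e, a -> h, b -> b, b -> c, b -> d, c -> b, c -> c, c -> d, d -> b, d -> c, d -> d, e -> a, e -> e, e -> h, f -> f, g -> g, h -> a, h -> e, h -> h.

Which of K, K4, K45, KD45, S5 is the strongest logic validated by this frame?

Transitive (axiom 4): yes — every two-step R-path is closed by a direct edge.
Euclidean (axiom 5): yes — any two successors of a common world are R-related.
Serial (axiom D): no — i has no R-successor.
Reflexive (axiom T): no — i is not related to itself.
So F validates K, K4, K45; KD45 would additionally require R to be serial. The strongest is K45.

K45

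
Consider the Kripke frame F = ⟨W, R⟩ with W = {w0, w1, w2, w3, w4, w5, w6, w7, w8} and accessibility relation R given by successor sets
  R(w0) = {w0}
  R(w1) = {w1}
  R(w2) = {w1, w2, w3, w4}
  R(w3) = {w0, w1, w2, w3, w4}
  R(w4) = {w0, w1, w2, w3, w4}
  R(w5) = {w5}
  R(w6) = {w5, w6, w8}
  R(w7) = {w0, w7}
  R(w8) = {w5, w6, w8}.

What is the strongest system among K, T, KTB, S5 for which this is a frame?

T

Reflexive (axiom T): yes — every world is R-related to itself.
Symmetric (axiom B): no — w2 R w1 but not w1 R w2.
Euclidean (axiom 5): no — w2 R w1 and w2 R w3, but not w1 R w3.
So F validates K, T; KTB would additionally require R to be symmetric. The strongest is T.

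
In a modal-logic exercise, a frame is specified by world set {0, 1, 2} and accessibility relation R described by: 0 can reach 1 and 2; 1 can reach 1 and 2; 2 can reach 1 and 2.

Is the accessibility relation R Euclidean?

Euclidean: yes — any two successors of a common world are R-related.

Yes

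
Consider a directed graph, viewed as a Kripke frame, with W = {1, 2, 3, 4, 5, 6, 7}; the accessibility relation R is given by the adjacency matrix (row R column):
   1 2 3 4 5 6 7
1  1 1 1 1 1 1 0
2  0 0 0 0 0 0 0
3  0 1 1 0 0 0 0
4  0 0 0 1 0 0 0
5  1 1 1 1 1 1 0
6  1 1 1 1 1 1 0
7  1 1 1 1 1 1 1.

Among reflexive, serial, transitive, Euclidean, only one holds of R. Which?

Reflexive: no — 2 is not related to itself.
Serial: no — 2 has no R-successor.
Transitive: yes — every two-step R-path is closed by a direct edge.
Euclidean: no — 1 R 2 and 1 R 3, but not 2 R 3.
Only transitive holds.

transitive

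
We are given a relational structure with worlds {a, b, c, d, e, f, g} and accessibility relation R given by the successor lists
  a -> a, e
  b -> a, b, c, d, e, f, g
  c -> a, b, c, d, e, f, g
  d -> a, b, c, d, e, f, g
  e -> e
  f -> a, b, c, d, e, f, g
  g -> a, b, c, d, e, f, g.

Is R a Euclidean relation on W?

No

Euclidean: no — b R a and b R c, but not a R c.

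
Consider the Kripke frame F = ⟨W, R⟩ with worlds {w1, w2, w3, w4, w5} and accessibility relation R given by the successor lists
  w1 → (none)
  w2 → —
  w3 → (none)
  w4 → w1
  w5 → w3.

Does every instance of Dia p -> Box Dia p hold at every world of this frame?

No

By correspondence theory, 5 is valid on a frame iff R is Euclidean.
Euclidean: no — w4 R w1 and w4 R w1, but not w1 R w1.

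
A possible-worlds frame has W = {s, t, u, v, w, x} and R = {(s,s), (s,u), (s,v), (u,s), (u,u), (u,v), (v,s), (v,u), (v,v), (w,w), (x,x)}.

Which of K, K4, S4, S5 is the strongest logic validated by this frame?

K4

Transitive (axiom 4): yes — every two-step R-path is closed by a direct edge.
Reflexive (axiom T): no — t is not related to itself.
Euclidean (axiom 5): yes — any two successors of a common world are R-related.
So F validates K, K4; S4 would additionally require R to be reflexive. The strongest is K4.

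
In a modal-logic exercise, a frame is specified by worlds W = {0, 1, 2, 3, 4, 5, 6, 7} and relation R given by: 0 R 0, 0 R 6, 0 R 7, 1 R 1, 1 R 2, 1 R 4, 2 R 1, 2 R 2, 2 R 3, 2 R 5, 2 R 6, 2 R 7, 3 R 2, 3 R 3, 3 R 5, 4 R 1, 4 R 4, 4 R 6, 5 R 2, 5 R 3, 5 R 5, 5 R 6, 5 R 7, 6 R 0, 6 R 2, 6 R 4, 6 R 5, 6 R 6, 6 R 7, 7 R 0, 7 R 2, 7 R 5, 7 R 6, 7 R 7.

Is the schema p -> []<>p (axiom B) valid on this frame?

By correspondence theory, B is valid on a frame iff R is symmetric.
Symmetric: yes — every pair in R has its reverse in R.

Yes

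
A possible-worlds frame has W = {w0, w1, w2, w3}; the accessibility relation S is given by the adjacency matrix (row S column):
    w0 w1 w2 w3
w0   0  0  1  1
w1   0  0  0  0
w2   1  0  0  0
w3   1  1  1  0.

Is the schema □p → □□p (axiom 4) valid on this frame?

By correspondence theory, 4 is valid on a frame iff S is transitive.
Transitive: no — w0 S w3 and w3 S w1, but not w0 S w1.

No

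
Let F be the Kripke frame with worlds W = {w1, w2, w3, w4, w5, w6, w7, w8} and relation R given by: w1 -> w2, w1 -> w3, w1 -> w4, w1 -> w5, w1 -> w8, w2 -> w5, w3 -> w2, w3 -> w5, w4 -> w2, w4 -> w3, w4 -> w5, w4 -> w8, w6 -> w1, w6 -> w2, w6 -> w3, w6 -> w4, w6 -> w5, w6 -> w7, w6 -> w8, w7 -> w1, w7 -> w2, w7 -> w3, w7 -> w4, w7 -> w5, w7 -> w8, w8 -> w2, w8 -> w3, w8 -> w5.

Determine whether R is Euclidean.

Euclidean: no — w1 R w2 and w1 R w3, but not w2 R w3.

No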